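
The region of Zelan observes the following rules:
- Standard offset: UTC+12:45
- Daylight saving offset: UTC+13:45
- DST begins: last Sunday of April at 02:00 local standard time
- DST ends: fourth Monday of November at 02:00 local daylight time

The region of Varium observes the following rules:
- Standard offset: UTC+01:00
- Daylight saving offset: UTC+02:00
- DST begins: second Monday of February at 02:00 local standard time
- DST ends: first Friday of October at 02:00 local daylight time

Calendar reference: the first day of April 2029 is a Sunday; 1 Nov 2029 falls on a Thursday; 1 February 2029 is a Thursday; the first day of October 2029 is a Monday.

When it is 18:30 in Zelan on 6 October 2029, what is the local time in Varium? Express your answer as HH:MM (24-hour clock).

05:45

1 April 2029 is a Sunday, so Sundays fall on 1, 8, 15, 22, 29; the last is April 29.
1 November 2029 is a Thursday, so the first Monday is November 5 and the fourth is November 26.
6 October 2029 lies within the daylight-saving period (29 April – 26 November), so Zelan is on daylight time, UTC+13:45.
18:30 Zelan − 13h45m = 04:45 UTC.
1 February 2029 is a Thursday, so the first Monday is February 5 and the second is February 12.
1 October 2029 is a Monday, so the first Friday is October 5.
At the standard offset (UTC+01:00), 04:45 UTC + 1h = 05:45 Varium standard time.
The standard-time date in Varium, 6 October 2029, is outside the daylight-saving period (12 February – 5 October), so Varium is on standard time, UTC+01:00.
04:45 UTC + 1h = 05:45 Varium.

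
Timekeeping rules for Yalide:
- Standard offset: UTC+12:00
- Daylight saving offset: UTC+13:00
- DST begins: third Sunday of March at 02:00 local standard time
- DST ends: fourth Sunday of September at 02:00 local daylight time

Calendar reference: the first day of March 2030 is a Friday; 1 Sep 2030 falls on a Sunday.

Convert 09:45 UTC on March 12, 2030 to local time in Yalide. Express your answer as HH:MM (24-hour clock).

1 March 2030 is a Friday, so the first Sunday is March 3 and the third is March 17.
1 September 2030 is a Sunday, so the first Sunday is September 1 and the fourth is September 22.
At the standard offset (UTC+12:00), 09:45 UTC + 12h = 21:45 Yalide standard time.
The standard-time date in Yalide, March 12, 2030, is outside the daylight-saving period (17 March – 22 September), so Yalide is on standard time, UTC+12:00.
09:45 UTC + 12h = 21:45 local.

21:45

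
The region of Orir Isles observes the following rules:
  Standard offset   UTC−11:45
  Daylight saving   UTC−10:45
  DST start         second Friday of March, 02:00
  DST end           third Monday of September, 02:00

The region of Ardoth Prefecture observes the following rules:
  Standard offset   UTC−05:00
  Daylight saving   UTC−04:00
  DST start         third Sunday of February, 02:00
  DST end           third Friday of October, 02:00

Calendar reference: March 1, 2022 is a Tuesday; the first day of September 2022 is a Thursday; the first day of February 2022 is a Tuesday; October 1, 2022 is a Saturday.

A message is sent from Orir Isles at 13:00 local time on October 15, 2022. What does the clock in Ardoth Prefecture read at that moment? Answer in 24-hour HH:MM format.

1 March 2022 is a Tuesday, so the first Friday is March 4 and the second is March 11.
1 September 2022 is a Thursday, so the first Monday is September 5 and the third is September 19.
October 15, 2022 does not fall between 11 March and 19 September, so daylight saving is not in effect and Orir Isles is at UTC−11:45.
13:00 Orir Isles + 11h45m = 00:45 UTC (rolling into the next day, 16 October 2022).
1 February 2022 is a Tuesday, so the first Sunday is February 6 and the third is February 20.
1 October 2022 is a Saturday, so the first Friday is October 7 and the third is October 21.
At the standard offset (UTC−05:00), 00:45 UTC − 5h = 19:45 Ardoth Prefecture standard time (rolling into the previous day, 15 October 2022).
The standard-time date in Ardoth Prefecture, October 15, 2022, falls between 20 February and 21 October, so daylight saving is in effect and Ardoth Prefecture is at UTC−04:00.
00:45 UTC − 4h = 20:45 Ardoth Prefecture (rolling into the previous day, 15 October 2022).

20:45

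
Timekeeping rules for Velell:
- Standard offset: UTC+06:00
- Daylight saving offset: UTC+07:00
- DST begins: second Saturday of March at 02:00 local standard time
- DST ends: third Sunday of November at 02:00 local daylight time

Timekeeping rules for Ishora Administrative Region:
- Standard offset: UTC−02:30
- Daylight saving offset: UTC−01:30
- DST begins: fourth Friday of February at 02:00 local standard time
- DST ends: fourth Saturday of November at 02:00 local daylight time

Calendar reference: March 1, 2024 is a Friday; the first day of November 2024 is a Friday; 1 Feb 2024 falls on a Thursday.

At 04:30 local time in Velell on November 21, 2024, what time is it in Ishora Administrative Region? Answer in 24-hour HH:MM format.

21:00

1 March 2024 is a Friday, so the first Saturday is March 2 and the second is March 9.
1 November 2024 is a Friday, so the first Sunday is November 3 and the third is November 17.
November 21, 2024 does not fall between 9 March and 17 November, so daylight saving is not in effect and Velell is at UTC+06:00.
04:30 Velell − 6h = 22:30 UTC (rolling into the previous day, 20 November 2024).
1 February 2024 is a Thursday, so the first Friday is February 2 and the fourth is February 23.
1 November 2024 is a Friday, so the first Saturday is November 2 and the fourth is November 23.
At the standard offset (UTC−02:30), 22:30 UTC − 2h30m = 20:00 Ishora Administrative Region standard time.
The standard-time date in Ishora Administrative Region, November 20, 2024, lies within the daylight-saving period (23 February – 23 November), so Ishora Administrative Region is on daylight time, UTC−01:30.
22:30 UTC − 1h30m = 21:00 Ishora Administrative Region.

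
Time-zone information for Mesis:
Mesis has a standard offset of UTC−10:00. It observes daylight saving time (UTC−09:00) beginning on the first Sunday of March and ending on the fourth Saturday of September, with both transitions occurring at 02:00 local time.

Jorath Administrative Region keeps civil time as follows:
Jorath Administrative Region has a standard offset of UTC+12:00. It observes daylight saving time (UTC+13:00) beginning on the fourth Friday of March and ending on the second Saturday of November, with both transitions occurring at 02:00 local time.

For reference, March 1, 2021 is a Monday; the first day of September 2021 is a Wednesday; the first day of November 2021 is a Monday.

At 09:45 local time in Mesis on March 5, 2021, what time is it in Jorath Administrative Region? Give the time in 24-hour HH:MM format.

1 March 2021 is a Monday, so the first Sunday is March 7.
1 September 2021 is a Wednesday, so the first Saturday is September 4 and the fourth is September 25.
Daylight saving runs 7 March – 25 September; March 5, 2021 is outside that window, so Mesis is on standard time at UTC−10:00.
09:45 Mesis + 10h = 19:45 UTC.
1 March 2021 is a Monday, so the first Friday is March 5 and the fourth is March 26.
1 November 2021 is a Monday, so the first Saturday is November 6 and the second is November 13.
At the standard offset (UTC+12:00), 19:45 UTC + 12h = 07:45 Jorath Administrative Region standard time (rolling into the next day, 6 March 2021).
The standard-time date in Jorath Administrative Region, March 6, 2021, does not fall between 26 March and 13 November, so daylight saving is not in effect and Jorath Administrative Region is at UTC+12:00.
19:45 UTC + 12h = 07:45 Jorath Administrative Region (rolling into the next day, 6 March 2021).

07:45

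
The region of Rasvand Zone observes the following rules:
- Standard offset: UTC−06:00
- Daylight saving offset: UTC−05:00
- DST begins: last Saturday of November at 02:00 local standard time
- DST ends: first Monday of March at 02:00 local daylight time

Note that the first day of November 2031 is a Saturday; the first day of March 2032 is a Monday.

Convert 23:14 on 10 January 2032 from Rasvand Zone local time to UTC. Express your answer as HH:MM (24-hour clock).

1 November 2031 is a Saturday, so Saturdays fall on 1, 8, 15, 22, 29; the last is November 29.
1 March 2032 is a Monday, so the first Monday is March 1.
10 January 2032 falls between 29 November 2031 and 1 March 2032, so daylight saving is in effect and Rasvand Zone is at UTC−05:00.
23:14 local + 5h = 04:14 UTC (rolling into the next day, 11 January 2032).

04:14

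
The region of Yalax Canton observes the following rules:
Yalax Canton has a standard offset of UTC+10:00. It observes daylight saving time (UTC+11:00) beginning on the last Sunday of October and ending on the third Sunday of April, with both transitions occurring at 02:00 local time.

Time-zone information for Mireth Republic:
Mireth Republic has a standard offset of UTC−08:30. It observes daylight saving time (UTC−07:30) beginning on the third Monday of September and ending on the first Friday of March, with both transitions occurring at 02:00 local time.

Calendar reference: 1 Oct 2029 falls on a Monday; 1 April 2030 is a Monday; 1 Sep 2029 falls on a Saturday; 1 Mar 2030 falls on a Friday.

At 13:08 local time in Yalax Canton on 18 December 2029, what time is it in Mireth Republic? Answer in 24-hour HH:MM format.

18:38

1 October 2029 is a Monday, so Sundays fall on 7, 14, 21, 28; the last is October 28.
1 April 2030 is a Monday, so the first Sunday is April 7 and the third is April 21.
18 December 2029 falls between 28 October 2029 and 21 April 2030, so daylight saving is in effect and Yalax Canton is at UTC+11:00.
13:08 Yalax Canton − 11h = 02:08 UTC.
1 September 2029 is a Saturday, so the first Monday is September 3 and the third is September 17.
1 March 2030 is a Friday, so the first Friday is March 1.
At the standard offset (UTC−08:30), 02:08 UTC − 8h30m = 17:38 Mireth Republic standard time (rolling into the previous day, 17 December 2029).
Daylight saving runs 17 September 2029 – 1 March 2030; the standard-time date in Mireth Republic, 17 December 2029, is inside that window, so Mireth Republic is at UTC−07:30.
02:08 UTC − 7h30m = 18:38 Mireth Republic (rolling into the previous day, 17 December 2029).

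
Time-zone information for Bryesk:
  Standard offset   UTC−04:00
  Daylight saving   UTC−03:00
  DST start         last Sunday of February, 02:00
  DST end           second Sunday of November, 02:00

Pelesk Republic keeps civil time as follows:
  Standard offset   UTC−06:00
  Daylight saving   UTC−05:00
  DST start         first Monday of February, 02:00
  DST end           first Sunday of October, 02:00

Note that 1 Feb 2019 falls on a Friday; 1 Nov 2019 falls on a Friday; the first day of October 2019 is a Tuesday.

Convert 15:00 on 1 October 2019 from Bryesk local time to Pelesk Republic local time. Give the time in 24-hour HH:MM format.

1 February 2019 is a Friday, so Sundays fall on 3, 10, 17, 24; the last is February 24.
1 November 2019 is a Friday, so the first Sunday is November 3 and the second is November 10.
1 October 2019 lies within the daylight-saving period (24 February – 10 November), so Bryesk is on daylight time, UTC−03:00.
15:00 Bryesk + 3h = 18:00 UTC.
1 February 2019 is a Friday, so the first Monday is February 4.
1 October 2019 is a Tuesday, so the first Sunday is October 6.
At the standard offset (UTC−06:00), 18:00 UTC − 6h = 12:00 Pelesk Republic standard time.
The standard-time date in Pelesk Republic, 1 October 2019, falls between 4 February and 6 October, so daylight saving is in effect and Pelesk Republic is at UTC−05:00.
18:00 UTC − 5h = 13:00 Pelesk Republic.

13:00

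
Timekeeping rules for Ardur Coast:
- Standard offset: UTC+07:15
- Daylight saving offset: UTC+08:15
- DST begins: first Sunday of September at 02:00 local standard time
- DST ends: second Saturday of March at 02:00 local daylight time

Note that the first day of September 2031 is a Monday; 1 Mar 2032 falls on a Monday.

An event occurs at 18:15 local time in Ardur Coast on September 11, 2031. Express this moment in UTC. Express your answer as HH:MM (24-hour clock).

10:00

1 September 2031 is a Monday, so the first Sunday is September 7.
1 March 2032 is a Monday, so the first Saturday is March 6 and the second is March 13.
September 11, 2031 lies within the daylight-saving period (7 September 2031 – 13 March 2032), so Ardur Coast is on daylight time, UTC+08:15.
18:15 local − 8h15m = 10:00 UTC.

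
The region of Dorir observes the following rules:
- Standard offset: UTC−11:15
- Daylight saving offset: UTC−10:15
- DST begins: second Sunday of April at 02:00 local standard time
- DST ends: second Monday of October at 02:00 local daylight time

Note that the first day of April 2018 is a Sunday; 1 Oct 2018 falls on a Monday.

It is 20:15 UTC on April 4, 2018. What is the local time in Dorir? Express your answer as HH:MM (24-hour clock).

09:00

1 April 2018 is a Sunday, so the first Sunday is April 1 and the second is April 8.
1 October 2018 is a Monday, so the first Monday is October 1 and the second is October 8.
At the standard offset (UTC−11:15), 20:15 UTC − 11h15m = 09:00 Dorir standard time.
The standard-time date in Dorir, April 4, 2018, is outside the daylight-saving period (8 April – 8 October), so Dorir is on standard time, UTC−11:15.
20:15 UTC − 11h15m = 09:00 local.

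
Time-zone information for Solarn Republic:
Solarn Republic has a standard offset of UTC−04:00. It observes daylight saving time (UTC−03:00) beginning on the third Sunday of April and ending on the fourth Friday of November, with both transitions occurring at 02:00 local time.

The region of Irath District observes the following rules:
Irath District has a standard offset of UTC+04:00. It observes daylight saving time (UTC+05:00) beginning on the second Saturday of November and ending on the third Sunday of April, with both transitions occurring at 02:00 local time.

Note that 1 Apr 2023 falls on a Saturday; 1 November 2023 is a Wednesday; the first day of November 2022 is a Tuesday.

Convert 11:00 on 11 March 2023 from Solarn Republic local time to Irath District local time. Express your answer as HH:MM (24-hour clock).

1 April 2023 is a Saturday, so the first Sunday is April 2 and the third is April 16.
1 November 2023 is a Wednesday, so the first Friday is November 3 and the fourth is November 24.
Daylight saving runs 16 April – 24 November; 11 March 2023 is outside that window, so Solarn Republic is on standard time at UTC−04:00.
11:00 Solarn Republic + 4h = 15:00 UTC.
1 November 2022 is a Tuesday, so the first Saturday is November 5 and the second is November 12.
1 April 2023 is a Saturday, so the first Sunday is April 2 and the third is April 16.
At the standard offset (UTC+04:00), 15:00 UTC + 4h = 19:00 Irath District standard time.
The standard-time date in Irath District, 11 March 2023, falls between 12 November 2022 and 16 April 2023, so daylight saving is in effect and Irath District is at UTC+05:00.
15:00 UTC + 5h = 20:00 Irath District.

20:00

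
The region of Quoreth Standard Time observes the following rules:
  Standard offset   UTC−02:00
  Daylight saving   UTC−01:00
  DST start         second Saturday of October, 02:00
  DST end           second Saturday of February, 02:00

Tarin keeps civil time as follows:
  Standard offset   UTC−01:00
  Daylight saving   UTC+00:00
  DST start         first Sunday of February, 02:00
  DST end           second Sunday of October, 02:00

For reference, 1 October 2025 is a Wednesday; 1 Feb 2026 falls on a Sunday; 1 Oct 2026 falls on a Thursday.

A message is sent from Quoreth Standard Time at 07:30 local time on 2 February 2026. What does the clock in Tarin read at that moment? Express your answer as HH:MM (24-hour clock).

08:30

1 October 2025 is a Wednesday, so the first Saturday is October 4 and the second is October 11.
1 February 2026 is a Sunday, so the first Saturday is February 7 and the second is February 14.
Daylight saving runs 11 October 2025 – 14 February 2026; 2 February 2026 is inside that window, so Quoreth Standard Time is at UTC−01:00.
07:30 Quoreth Standard Time + 1h = 08:30 UTC.
1 February 2026 is a Sunday, so the first Sunday is February 1.
1 October 2026 is a Thursday, so the first Sunday is October 4 and the second is October 11.
At the standard offset (UTC−01:00), 08:30 UTC − 1h = 07:30 Tarin standard time.
The standard-time date in Tarin, 2 February 2026, falls between 1 February and 11 October, so daylight saving is in effect and Tarin is at UTC+00:00.
08:30 UTC + 0h = 08:30 Tarin.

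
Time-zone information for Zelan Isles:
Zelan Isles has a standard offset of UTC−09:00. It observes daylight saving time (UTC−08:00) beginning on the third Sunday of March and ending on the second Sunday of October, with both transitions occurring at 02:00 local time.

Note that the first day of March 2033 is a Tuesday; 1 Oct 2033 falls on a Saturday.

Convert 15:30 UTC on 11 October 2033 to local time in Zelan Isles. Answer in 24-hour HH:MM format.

06:30

1 March 2033 is a Tuesday, so the first Sunday is March 6 and the third is March 20.
1 October 2033 is a Saturday, so the first Sunday is October 2 and the second is October 9.
At the standard offset (UTC−09:00), 15:30 UTC − 9h = 06:30 Zelan Isles standard time.
Daylight saving runs 20 March – 9 October; the standard-time date in Zelan Isles, 11 October 2033, is outside that window, so Zelan Isles is on standard time at UTC−09:00.
15:30 UTC − 9h = 06:30 local.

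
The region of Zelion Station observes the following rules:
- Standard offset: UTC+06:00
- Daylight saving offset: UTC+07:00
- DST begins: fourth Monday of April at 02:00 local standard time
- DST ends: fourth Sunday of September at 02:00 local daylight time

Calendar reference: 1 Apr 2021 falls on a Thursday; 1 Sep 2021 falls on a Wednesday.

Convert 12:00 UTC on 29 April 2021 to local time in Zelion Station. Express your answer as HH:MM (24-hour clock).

1 April 2021 is a Thursday, so the first Monday is April 5 and the fourth is April 26.
1 September 2021 is a Wednesday, so the first Sunday is September 5 and the fourth is September 26.
At the standard offset (UTC+06:00), 12:00 UTC + 6h = 18:00 Zelion Station standard time.
The standard-time date in Zelion Station, 29 April 2021, falls between 26 April and 26 September, so daylight saving is in effect and Zelion Station is at UTC+07:00.
12:00 UTC + 7h = 19:00 local.

19:00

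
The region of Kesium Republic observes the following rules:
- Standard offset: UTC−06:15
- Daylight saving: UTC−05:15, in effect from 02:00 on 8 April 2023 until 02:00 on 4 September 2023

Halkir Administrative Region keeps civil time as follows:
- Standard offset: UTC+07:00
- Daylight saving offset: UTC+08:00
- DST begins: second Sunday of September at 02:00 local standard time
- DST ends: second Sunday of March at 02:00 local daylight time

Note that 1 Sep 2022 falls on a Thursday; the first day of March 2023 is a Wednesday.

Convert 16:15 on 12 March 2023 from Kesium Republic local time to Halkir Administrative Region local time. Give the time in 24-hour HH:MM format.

12 March 2023 does not fall between 8 April and 4 September, so daylight saving is not in effect and Kesium Republic is at UTC−06:15.
16:15 Kesium Republic + 6h15m = 22:30 UTC.
1 September 2022 is a Thursday, so the first Sunday is September 4 and the second is September 11.
1 March 2023 is a Wednesday, so the first Sunday is March 5 and the second is March 12.
At the standard offset (UTC+07:00), 22:30 UTC + 7h = 05:30 Halkir Administrative Region standard time (rolling into the next day, 13 March 2023).
The standard-time date in Halkir Administrative Region, 13 March 2023, is outside the daylight-saving period (11 September 2022 – 12 March 2023), so Halkir Administrative Region is on standard time, UTC+07:00.
22:30 UTC + 7h = 05:30 Halkir Administrative Region (rolling into the next day, 13 March 2023).

05:30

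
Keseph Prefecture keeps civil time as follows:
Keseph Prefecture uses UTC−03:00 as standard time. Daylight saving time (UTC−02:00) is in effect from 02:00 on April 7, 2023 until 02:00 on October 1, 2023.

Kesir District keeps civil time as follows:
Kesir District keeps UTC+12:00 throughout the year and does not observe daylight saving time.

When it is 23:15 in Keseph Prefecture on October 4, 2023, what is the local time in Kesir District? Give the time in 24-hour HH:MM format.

14:15

October 4, 2023 does not fall between 7 April and 1 October, so daylight saving is not in effect and Keseph Prefecture is at UTC−03:00.
23:15 Keseph Prefecture + 3h = 02:15 UTC (rolling into the next day, 5 October 2023).
Kesir District has no daylight saving, so its offset is UTC+12:00 year-round.
02:15 UTC + 12h = 14:15 Kesir District.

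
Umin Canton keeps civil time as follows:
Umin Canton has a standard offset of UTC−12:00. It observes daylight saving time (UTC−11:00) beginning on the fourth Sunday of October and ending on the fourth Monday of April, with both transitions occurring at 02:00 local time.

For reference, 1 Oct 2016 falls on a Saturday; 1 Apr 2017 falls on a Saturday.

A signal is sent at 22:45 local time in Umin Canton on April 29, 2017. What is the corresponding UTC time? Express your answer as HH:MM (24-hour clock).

1 October 2016 is a Saturday, so the first Sunday is October 2 and the fourth is October 23.
1 April 2017 is a Saturday, so the first Monday is April 3 and the fourth is April 24.
April 29, 2017 is outside the daylight-saving period (23 October 2016 – 24 April 2017), so Umin Canton is on standard time, UTC−12:00.
22:45 local + 12h = 10:45 UTC (rolling into the next day, 30 April 2017).

10:45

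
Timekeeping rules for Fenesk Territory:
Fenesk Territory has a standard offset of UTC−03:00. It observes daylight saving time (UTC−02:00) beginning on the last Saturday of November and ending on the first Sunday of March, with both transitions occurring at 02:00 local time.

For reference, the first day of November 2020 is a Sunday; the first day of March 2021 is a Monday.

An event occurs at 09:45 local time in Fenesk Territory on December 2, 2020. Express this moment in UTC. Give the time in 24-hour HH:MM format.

11:45

1 November 2020 is a Sunday, so Saturdays fall on 7, 14, 21, 28; the last is November 28.
1 March 2021 is a Monday, so the first Sunday is March 7.
December 2, 2020 lies within the daylight-saving period (28 November 2020 – 7 March 2021), so Fenesk Territory is on daylight time, UTC−02:00.
09:45 local + 2h = 11:45 UTC.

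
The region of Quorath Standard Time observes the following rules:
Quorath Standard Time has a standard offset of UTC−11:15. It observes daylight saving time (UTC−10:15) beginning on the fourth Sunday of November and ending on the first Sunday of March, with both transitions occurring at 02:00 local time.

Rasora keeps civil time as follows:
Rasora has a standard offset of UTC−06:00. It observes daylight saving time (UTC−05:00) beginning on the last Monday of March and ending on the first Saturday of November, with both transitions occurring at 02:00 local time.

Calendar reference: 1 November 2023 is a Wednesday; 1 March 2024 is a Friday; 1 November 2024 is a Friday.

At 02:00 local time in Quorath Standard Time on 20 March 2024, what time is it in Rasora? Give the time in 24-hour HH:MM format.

1 November 2023 is a Wednesday, so the first Sunday is November 5 and the fourth is November 26.
1 March 2024 is a Friday, so the first Sunday is March 3.
20 March 2024 does not fall between 26 November 2023 and 3 March 2024, so daylight saving is not in effect and Quorath Standard Time is at UTC−11:15.
02:00 Quorath Standard Time + 11h15m = 13:15 UTC.
1 March 2024 is a Friday, so Mondays fall on 4, 11, 18, 25; the last is March 25.
1 November 2024 is a Friday, so the first Saturday is November 2.
At the standard offset (UTC−06:00), 13:15 UTC − 6h = 07:15 Rasora standard time.
Daylight saving runs 25 March – 2 November; the standard-time date in Rasora, 20 March 2024, is outside that window, so Rasora is on standard time at UTC−06:00.
13:15 UTC − 6h = 07:15 Rasora.

07:15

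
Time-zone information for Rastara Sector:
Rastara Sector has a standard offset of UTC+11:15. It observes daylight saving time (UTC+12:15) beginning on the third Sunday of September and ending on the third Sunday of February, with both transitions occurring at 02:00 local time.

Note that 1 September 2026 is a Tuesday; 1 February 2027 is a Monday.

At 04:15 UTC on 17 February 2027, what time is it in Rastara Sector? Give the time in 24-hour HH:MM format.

1 September 2026 is a Tuesday, so the first Sunday is September 6 and the third is September 20.
1 February 2027 is a Monday, so the first Sunday is February 7 and the third is February 21.
At the standard offset (UTC+11:15), 04:15 UTC + 11h15m = 15:30 Rastara Sector standard time.
The standard-time date in Rastara Sector, 17 February 2027, lies within the daylight-saving period (20 September 2026 – 21 February 2027), so Rastara Sector is on daylight time, UTC+12:15.
04:15 UTC + 12h15m = 16:30 local.

16:30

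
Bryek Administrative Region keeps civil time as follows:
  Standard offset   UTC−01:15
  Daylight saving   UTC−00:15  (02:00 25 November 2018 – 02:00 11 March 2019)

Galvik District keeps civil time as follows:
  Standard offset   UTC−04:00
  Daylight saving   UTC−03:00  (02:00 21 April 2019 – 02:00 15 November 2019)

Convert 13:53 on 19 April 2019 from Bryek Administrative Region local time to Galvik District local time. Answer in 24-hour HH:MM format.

11:08

19 April 2019 does not fall between 25 November 2018 and 11 March 2019, so daylight saving is not in effect and Bryek Administrative Region is at UTC−01:15.
13:53 Bryek Administrative Region + 1h15m = 15:08 UTC.
At the standard offset (UTC−04:00), 15:08 UTC − 4h = 11:08 Galvik District standard time.
The standard-time date in Galvik District, 19 April 2019, does not fall between 21 April and 15 November, so daylight saving is not in effect and Galvik District is at UTC−04:00.
15:08 UTC − 4h = 11:08 Galvik District.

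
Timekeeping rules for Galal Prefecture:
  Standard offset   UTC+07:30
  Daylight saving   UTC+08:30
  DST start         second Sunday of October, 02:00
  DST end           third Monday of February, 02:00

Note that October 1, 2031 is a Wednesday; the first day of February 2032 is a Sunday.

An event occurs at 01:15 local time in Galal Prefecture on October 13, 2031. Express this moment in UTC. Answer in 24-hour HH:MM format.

16:45

1 October 2031 is a Wednesday, so the first Sunday is October 5 and the second is October 12.
1 February 2032 is a Sunday, so the first Monday is February 2 and the third is February 16.
October 13, 2031 lies within the daylight-saving period (12 October 2031 – 16 February 2032), so Galal Prefecture is on daylight time, UTC+08:30.
01:15 local − 8h30m = 16:45 UTC (rolling into the previous day, 12 October 2031).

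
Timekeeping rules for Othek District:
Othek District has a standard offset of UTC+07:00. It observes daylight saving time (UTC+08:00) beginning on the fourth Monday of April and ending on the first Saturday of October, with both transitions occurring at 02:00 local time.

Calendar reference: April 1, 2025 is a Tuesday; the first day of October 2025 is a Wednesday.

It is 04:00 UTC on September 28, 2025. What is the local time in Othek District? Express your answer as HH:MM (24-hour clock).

1 April 2025 is a Tuesday, so the first Monday is April 7 and the fourth is April 28.
1 October 2025 is a Wednesday, so the first Saturday is October 4.
At the standard offset (UTC+07:00), 04:00 UTC + 7h = 11:00 Othek District standard time.
Daylight saving runs 28 April – 4 October; the standard-time date in Othek District, September 28, 2025, is inside that window, so Othek District is at UTC+08:00.
04:00 UTC + 8h = 12:00 local.

12:00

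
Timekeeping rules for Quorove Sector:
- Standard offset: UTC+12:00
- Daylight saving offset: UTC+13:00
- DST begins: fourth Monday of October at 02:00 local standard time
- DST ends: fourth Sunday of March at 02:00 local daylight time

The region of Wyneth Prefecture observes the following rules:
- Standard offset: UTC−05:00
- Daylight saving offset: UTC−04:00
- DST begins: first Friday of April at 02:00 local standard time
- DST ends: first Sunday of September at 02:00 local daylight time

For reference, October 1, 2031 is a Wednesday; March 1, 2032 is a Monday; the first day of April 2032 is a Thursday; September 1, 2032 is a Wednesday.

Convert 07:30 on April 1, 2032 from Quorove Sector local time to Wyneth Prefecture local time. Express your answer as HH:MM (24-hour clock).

1 October 2031 is a Wednesday, so the first Monday is October 6 and the fourth is October 27.
1 March 2032 is a Monday, so the first Sunday is March 7 and the fourth is March 28.
April 1, 2032 does not fall between 27 October 2031 and 28 March 2032, so daylight saving is not in effect and Quorove Sector is at UTC+12:00.
07:30 Quorove Sector − 12h = 19:30 UTC (rolling into the previous day, 31 March 2032).
1 April 2032 is a Thursday, so the first Friday is April 2.
1 September 2032 is a Wednesday, so the first Sunday is September 5.
At the standard offset (UTC−05:00), 19:30 UTC − 5h = 14:30 Wyneth Prefecture standard time.
The standard-time date in Wyneth Prefecture, March 31, 2032, is outside the daylight-saving period (2 April – 5 September), so Wyneth Prefecture is on standard time, UTC−05:00.
19:30 UTC − 5h = 14:30 Wyneth Prefecture.

14:30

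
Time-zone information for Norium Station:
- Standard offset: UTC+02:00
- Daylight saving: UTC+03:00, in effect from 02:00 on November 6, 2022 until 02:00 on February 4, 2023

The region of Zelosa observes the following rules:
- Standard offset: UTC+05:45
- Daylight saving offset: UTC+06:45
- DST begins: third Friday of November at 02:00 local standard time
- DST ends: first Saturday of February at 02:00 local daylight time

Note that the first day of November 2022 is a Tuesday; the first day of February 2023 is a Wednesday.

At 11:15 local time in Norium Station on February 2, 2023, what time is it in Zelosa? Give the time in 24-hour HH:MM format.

15:00

February 2, 2023 falls between 6 November 2022 and 4 February 2023, so daylight saving is in effect and Norium Station is at UTC+03:00.
11:15 Norium Station − 3h = 08:15 UTC.
1 November 2022 is a Tuesday, so the first Friday is November 4 and the third is November 18.
1 February 2023 is a Wednesday, so the first Saturday is February 4.
At the standard offset (UTC+05:45), 08:15 UTC + 5h45m = 14:00 Zelosa standard time.
The standard-time date in Zelosa, February 2, 2023, lies within the daylight-saving period (18 November 2022 – 4 February 2023), so Zelosa is on daylight time, UTC+06:45.
08:15 UTC + 6h45m = 15:00 Zelosa.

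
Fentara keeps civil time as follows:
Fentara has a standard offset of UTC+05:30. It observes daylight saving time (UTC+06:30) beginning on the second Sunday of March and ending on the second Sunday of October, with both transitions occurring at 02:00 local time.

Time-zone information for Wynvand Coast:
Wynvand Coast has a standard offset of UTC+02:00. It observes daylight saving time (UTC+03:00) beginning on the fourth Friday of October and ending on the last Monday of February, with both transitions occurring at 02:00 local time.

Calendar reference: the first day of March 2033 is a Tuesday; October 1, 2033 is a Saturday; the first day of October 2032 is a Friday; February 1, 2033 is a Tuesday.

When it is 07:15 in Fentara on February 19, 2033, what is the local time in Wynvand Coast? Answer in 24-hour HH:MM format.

1 March 2033 is a Tuesday, so the first Sunday is March 6 and the second is March 13.
1 October 2033 is a Saturday, so the first Sunday is October 2 and the second is October 9.
February 19, 2033 is outside the daylight-saving period (13 March – 9 October), so Fentara is on standard time, UTC+05:30.
07:15 Fentara − 5h30m = 01:45 UTC.
1 October 2032 is a Friday, so the first Friday is October 1 and the fourth is October 22.
1 February 2033 is a Tuesday, so Mondays fall on 7, 14, 21, 28; the last is February 28.
At the standard offset (UTC+02:00), 01:45 UTC + 2h = 03:45 Wynvand Coast standard time.
The standard-time date in Wynvand Coast, February 19, 2033, lies within the daylight-saving period (22 October 2032 – 28 February 2033), so Wynvand Coast is on daylight time, UTC+03:00.
01:45 UTC + 3h = 04:45 Wynvand Coast.

04:45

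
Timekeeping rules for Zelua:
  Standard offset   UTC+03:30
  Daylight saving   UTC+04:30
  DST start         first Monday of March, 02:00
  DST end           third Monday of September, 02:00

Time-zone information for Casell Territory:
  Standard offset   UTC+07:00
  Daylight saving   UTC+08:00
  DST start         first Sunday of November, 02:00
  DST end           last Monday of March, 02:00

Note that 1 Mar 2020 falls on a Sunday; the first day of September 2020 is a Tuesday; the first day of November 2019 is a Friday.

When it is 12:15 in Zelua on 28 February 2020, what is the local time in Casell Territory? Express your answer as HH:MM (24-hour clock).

16:45

1 March 2020 is a Sunday, so the first Monday is March 2.
1 September 2020 is a Tuesday, so the first Monday is September 7 and the third is September 21.
28 February 2020 is outside the daylight-saving period (2 March – 21 September), so Zelua is on standard time, UTC+03:30.
12:15 Zelua − 3h30m = 08:45 UTC.
1 November 2019 is a Friday, so the first Sunday is November 3.
1 March 2020 is a Sunday, so Mondays fall on 2, 9, 16, 23, 30; the last is March 30.
At the standard offset (UTC+07:00), 08:45 UTC + 7h = 15:45 Casell Territory standard time.
Daylight saving runs 3 November 2019 – 30 March 2020; the standard-time date in Casell Territory, 28 February 2020, is inside that window, so Casell Territory is at UTC+08:00.
08:45 UTC + 8h = 16:45 Casell Territory.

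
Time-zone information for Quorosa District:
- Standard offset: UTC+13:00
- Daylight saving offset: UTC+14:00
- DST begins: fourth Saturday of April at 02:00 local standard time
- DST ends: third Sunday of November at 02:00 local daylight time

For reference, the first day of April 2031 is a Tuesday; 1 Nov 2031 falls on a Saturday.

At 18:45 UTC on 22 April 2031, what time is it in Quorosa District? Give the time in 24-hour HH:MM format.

07:45

1 April 2031 is a Tuesday, so the first Saturday is April 5 and the fourth is April 26.
1 November 2031 is a Saturday, so the first Sunday is November 2 and the third is November 16.
At the standard offset (UTC+13:00), 18:45 UTC + 13h = 07:45 Quorosa District standard time (rolling into the next day, 23 April 2031).
Daylight saving runs 26 April – 16 November; the standard-time date in Quorosa District, 23 April 2031, is outside that window, so Quorosa District is on standard time at UTC+13:00.
18:45 UTC + 13h = 07:45 local (rolling into the next day, 23 April 2031).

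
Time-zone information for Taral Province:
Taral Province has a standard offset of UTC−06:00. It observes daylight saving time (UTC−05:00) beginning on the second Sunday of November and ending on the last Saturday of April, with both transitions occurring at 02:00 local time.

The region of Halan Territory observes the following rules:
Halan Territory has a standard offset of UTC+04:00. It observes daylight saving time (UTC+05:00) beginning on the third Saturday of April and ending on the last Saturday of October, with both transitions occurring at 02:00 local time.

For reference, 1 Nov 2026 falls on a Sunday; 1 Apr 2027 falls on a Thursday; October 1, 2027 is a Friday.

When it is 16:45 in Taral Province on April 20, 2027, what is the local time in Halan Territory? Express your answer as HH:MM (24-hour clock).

1 November 2026 is a Sunday, so the first Sunday is November 1 and the second is November 8.
1 April 2027 is a Thursday, so Saturdays fall on 3, 10, 17, 24; the last is April 24.
April 20, 2027 lies within the daylight-saving period (8 November 2026 – 24 April 2027), so Taral Province is on daylight time, UTC−05:00.
16:45 Taral Province + 5h = 21:45 UTC.
1 April 2027 is a Thursday, so the first Saturday is April 3 and the third is April 17.
1 October 2027 is a Friday, so Saturdays fall on 2, 9, 16, 23, 30; the last is October 30.
At the standard offset (UTC+04:00), 21:45 UTC + 4h = 01:45 Halan Territory standard time (rolling into the next day, 21 April 2027).
Daylight saving runs 17 April – 30 October; the standard-time date in Halan Territory, April 21, 2027, is inside that window, so Halan Territory is at UTC+05:00.
21:45 UTC + 5h = 02:45 Halan Territory (rolling into the next day, 21 April 2027).

02:45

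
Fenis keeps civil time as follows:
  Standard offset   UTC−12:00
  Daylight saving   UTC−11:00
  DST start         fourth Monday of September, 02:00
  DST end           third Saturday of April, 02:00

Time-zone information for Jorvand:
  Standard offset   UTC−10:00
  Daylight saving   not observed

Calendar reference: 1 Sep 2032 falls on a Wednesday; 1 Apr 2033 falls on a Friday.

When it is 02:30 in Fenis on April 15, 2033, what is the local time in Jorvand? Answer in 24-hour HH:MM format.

1 September 2032 is a Wednesday, so the first Monday is September 6 and the fourth is September 27.
1 April 2033 is a Friday, so the first Saturday is April 2 and the third is April 16.
Daylight saving runs 27 September 2032 – 16 April 2033; April 15, 2033 is inside that window, so Fenis is at UTC−11:00.
02:30 Fenis + 11h = 13:30 UTC.
Jorvand has no daylight saving, so its offset is UTC−10:00 year-round.
13:30 UTC − 10h = 03:30 Jorvand.

03:30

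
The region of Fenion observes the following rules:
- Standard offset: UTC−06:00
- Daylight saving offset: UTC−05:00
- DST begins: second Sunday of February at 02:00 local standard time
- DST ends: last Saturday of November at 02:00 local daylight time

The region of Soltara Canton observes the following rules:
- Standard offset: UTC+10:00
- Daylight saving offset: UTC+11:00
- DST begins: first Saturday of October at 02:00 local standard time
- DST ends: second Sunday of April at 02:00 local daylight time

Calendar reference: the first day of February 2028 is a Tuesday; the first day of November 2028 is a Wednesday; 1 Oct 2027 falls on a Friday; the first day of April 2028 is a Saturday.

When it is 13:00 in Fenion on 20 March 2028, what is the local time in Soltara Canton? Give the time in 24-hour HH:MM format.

1 February 2028 is a Tuesday, so the first Sunday is February 6 and the second is February 13.
1 November 2028 is a Wednesday, so Saturdays fall on 4, 11, 18, 25; the last is November 25.
Daylight saving runs 13 February – 25 November; 20 March 2028 is inside that window, so Fenion is at UTC−05:00.
13:00 Fenion + 5h = 18:00 UTC.
1 October 2027 is a Friday, so the first Saturday is October 2.
1 April 2028 is a Saturday, so the first Sunday is April 2 and the second is April 9.
At the standard offset (UTC+10:00), 18:00 UTC + 10h = 04:00 Soltara Canton standard time (rolling into the next day, 21 March 2028).
The standard-time date in Soltara Canton, 21 March 2028, falls between 2 October 2027 and 9 April 2028, so daylight saving is in effect and Soltara Canton is at UTC+11:00.
18:00 UTC + 11h = 05:00 Soltara Canton (rolling into the next day, 21 March 2028).

05:00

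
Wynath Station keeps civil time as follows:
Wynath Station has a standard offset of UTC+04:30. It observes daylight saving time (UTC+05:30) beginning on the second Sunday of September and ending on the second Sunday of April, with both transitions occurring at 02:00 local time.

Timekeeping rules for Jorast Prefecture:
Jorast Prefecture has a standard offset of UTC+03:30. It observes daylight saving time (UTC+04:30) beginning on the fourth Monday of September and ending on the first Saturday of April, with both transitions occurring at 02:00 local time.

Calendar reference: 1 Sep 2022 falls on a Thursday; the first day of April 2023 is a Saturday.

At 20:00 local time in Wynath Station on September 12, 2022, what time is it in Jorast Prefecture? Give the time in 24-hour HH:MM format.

18:00

1 September 2022 is a Thursday, so the first Sunday is September 4 and the second is September 11.
1 April 2023 is a Saturday, so the first Sunday is April 2 and the second is April 9.
September 12, 2022 falls between 11 September 2022 and 9 April 2023, so daylight saving is in effect and Wynath Station is at UTC+05:30.
20:00 Wynath Station − 5h30m = 14:30 UTC.
1 September 2022 is a Thursday, so the first Monday is September 5 and the fourth is September 26.
1 April 2023 is a Saturday, so the first Saturday is April 1.
At the standard offset (UTC+03:30), 14:30 UTC + 3h30m = 18:00 Jorast Prefecture standard time.
Daylight saving runs 26 September 2022 – 1 April 2023; the standard-time date in Jorast Prefecture, September 12, 2022, is outside that window, so Jorast Prefecture is on standard time at UTC+03:30.
14:30 UTC + 3h30m = 18:00 Jorast Prefecture.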